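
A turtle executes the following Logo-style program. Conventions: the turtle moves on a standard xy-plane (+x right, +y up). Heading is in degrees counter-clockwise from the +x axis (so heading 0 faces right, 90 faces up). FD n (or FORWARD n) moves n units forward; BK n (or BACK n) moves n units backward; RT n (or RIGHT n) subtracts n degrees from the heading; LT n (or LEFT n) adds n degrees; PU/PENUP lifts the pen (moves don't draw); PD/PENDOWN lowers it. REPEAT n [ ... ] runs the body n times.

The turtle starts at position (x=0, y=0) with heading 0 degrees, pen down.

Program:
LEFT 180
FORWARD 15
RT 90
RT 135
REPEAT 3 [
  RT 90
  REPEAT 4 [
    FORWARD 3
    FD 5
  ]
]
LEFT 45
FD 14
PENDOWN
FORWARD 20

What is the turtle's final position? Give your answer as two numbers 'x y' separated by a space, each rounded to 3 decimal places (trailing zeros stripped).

Answer: -37.627 56.627

Derivation:
Executing turtle program step by step:
Start: pos=(0,0), heading=0, pen down
LT 180: heading 0 -> 180
FD 15: (0,0) -> (-15,0) [heading=180, draw]
RT 90: heading 180 -> 90
RT 135: heading 90 -> 315
REPEAT 3 [
  -- iteration 1/3 --
  RT 90: heading 315 -> 225
  REPEAT 4 [
    -- iteration 1/4 --
    FD 3: (-15,0) -> (-17.121,-2.121) [heading=225, draw]
    FD 5: (-17.121,-2.121) -> (-20.657,-5.657) [heading=225, draw]
    -- iteration 2/4 --
    FD 3: (-20.657,-5.657) -> (-22.778,-7.778) [heading=225, draw]
    FD 5: (-22.778,-7.778) -> (-26.314,-11.314) [heading=225, draw]
    -- iteration 3/4 --
    FD 3: (-26.314,-11.314) -> (-28.435,-13.435) [heading=225, draw]
    FD 5: (-28.435,-13.435) -> (-31.971,-16.971) [heading=225, draw]
    -- iteration 4/4 --
    FD 3: (-31.971,-16.971) -> (-34.092,-19.092) [heading=225, draw]
    FD 5: (-34.092,-19.092) -> (-37.627,-22.627) [heading=225, draw]
  ]
  -- iteration 2/3 --
  RT 90: heading 225 -> 135
  REPEAT 4 [
    -- iteration 1/4 --
    FD 3: (-37.627,-22.627) -> (-39.749,-20.506) [heading=135, draw]
    FD 5: (-39.749,-20.506) -> (-43.284,-16.971) [heading=135, draw]
    -- iteration 2/4 --
    FD 3: (-43.284,-16.971) -> (-45.406,-14.849) [heading=135, draw]
    FD 5: (-45.406,-14.849) -> (-48.941,-11.314) [heading=135, draw]
    -- iteration 3/4 --
    FD 3: (-48.941,-11.314) -> (-51.062,-9.192) [heading=135, draw]
    FD 5: (-51.062,-9.192) -> (-54.598,-5.657) [heading=135, draw]
    -- iteration 4/4 --
    FD 3: (-54.598,-5.657) -> (-56.719,-3.536) [heading=135, draw]
    FD 5: (-56.719,-3.536) -> (-60.255,0) [heading=135, draw]
  ]
  -- iteration 3/3 --
  RT 90: heading 135 -> 45
  REPEAT 4 [
    -- iteration 1/4 --
    FD 3: (-60.255,0) -> (-58.134,2.121) [heading=45, draw]
    FD 5: (-58.134,2.121) -> (-54.598,5.657) [heading=45, draw]
    -- iteration 2/4 --
    FD 3: (-54.598,5.657) -> (-52.477,7.778) [heading=45, draw]
    FD 5: (-52.477,7.778) -> (-48.941,11.314) [heading=45, draw]
    -- iteration 3/4 --
    FD 3: (-48.941,11.314) -> (-46.82,13.435) [heading=45, draw]
    FD 5: (-46.82,13.435) -> (-43.284,16.971) [heading=45, draw]
    -- iteration 4/4 --
    FD 3: (-43.284,16.971) -> (-41.163,19.092) [heading=45, draw]
    FD 5: (-41.163,19.092) -> (-37.627,22.627) [heading=45, draw]
  ]
]
LT 45: heading 45 -> 90
FD 14: (-37.627,22.627) -> (-37.627,36.627) [heading=90, draw]
PD: pen down
FD 20: (-37.627,36.627) -> (-37.627,56.627) [heading=90, draw]
Final: pos=(-37.627,56.627), heading=90, 27 segment(s) drawn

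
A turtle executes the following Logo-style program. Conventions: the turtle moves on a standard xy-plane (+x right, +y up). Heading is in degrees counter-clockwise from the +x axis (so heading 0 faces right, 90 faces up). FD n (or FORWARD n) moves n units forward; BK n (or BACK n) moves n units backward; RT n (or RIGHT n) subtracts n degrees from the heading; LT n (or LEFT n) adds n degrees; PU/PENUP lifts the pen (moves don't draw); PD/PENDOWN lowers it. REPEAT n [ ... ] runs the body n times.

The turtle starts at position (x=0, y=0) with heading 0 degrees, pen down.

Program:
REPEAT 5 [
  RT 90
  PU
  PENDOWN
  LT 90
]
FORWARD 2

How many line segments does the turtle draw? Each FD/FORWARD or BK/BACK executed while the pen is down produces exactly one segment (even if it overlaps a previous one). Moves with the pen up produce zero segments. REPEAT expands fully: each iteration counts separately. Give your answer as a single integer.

Answer: 1

Derivation:
Executing turtle program step by step:
Start: pos=(0,0), heading=0, pen down
REPEAT 5 [
  -- iteration 1/5 --
  RT 90: heading 0 -> 270
  PU: pen up
  PD: pen down
  LT 90: heading 270 -> 0
  -- iteration 2/5 --
  RT 90: heading 0 -> 270
  PU: pen up
  PD: pen down
  LT 90: heading 270 -> 0
  -- iteration 3/5 --
  RT 90: heading 0 -> 270
  PU: pen up
  PD: pen down
  LT 90: heading 270 -> 0
  -- iteration 4/5 --
  RT 90: heading 0 -> 270
  PU: pen up
  PD: pen down
  LT 90: heading 270 -> 0
  -- iteration 5/5 --
  RT 90: heading 0 -> 270
  PU: pen up
  PD: pen down
  LT 90: heading 270 -> 0
]
FD 2: (0,0) -> (2,0) [heading=0, draw]
Final: pos=(2,0), heading=0, 1 segment(s) drawn
Segments drawn: 1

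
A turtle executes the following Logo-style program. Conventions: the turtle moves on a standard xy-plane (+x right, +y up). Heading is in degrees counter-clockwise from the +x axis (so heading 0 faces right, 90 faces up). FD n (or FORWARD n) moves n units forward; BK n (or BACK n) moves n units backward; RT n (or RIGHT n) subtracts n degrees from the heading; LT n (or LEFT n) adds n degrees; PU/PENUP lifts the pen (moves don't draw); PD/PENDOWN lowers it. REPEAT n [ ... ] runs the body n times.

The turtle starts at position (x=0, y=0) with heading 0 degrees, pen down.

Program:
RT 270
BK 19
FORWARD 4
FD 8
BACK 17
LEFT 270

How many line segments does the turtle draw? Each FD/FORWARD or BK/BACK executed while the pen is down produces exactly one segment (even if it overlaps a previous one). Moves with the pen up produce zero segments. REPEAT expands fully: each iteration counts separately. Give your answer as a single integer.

Answer: 4

Derivation:
Executing turtle program step by step:
Start: pos=(0,0), heading=0, pen down
RT 270: heading 0 -> 90
BK 19: (0,0) -> (0,-19) [heading=90, draw]
FD 4: (0,-19) -> (0,-15) [heading=90, draw]
FD 8: (0,-15) -> (0,-7) [heading=90, draw]
BK 17: (0,-7) -> (0,-24) [heading=90, draw]
LT 270: heading 90 -> 0
Final: pos=(0,-24), heading=0, 4 segment(s) drawn
Segments drawn: 4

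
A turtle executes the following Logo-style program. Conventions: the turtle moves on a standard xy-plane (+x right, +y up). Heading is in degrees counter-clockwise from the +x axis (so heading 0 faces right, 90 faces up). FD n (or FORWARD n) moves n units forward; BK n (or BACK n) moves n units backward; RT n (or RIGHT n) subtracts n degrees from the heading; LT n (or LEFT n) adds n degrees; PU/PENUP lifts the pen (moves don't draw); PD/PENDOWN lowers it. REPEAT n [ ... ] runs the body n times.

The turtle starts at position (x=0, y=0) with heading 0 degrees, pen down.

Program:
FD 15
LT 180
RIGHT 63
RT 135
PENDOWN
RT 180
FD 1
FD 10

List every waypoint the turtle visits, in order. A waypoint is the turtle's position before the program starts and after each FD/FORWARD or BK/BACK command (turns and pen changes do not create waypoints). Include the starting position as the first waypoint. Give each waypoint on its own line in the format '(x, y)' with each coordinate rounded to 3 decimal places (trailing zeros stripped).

Executing turtle program step by step:
Start: pos=(0,0), heading=0, pen down
FD 15: (0,0) -> (15,0) [heading=0, draw]
LT 180: heading 0 -> 180
RT 63: heading 180 -> 117
RT 135: heading 117 -> 342
PD: pen down
RT 180: heading 342 -> 162
FD 1: (15,0) -> (14.049,0.309) [heading=162, draw]
FD 10: (14.049,0.309) -> (4.538,3.399) [heading=162, draw]
Final: pos=(4.538,3.399), heading=162, 3 segment(s) drawn
Waypoints (4 total):
(0, 0)
(15, 0)
(14.049, 0.309)
(4.538, 3.399)

Answer: (0, 0)
(15, 0)
(14.049, 0.309)
(4.538, 3.399)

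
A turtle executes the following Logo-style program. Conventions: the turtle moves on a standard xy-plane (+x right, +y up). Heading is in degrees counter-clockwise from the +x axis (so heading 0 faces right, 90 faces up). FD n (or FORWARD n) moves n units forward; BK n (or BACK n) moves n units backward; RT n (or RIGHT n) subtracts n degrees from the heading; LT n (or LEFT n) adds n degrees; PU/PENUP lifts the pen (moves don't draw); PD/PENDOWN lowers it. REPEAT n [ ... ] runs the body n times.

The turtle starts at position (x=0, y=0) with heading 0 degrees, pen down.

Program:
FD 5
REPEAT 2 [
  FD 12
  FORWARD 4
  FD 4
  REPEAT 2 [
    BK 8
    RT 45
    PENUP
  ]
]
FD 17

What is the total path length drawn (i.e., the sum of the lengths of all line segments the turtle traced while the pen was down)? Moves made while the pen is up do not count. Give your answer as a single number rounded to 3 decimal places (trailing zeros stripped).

Executing turtle program step by step:
Start: pos=(0,0), heading=0, pen down
FD 5: (0,0) -> (5,0) [heading=0, draw]
REPEAT 2 [
  -- iteration 1/2 --
  FD 12: (5,0) -> (17,0) [heading=0, draw]
  FD 4: (17,0) -> (21,0) [heading=0, draw]
  FD 4: (21,0) -> (25,0) [heading=0, draw]
  REPEAT 2 [
    -- iteration 1/2 --
    BK 8: (25,0) -> (17,0) [heading=0, draw]
    RT 45: heading 0 -> 315
    PU: pen up
    -- iteration 2/2 --
    BK 8: (17,0) -> (11.343,5.657) [heading=315, move]
    RT 45: heading 315 -> 270
    PU: pen up
  ]
  -- iteration 2/2 --
  FD 12: (11.343,5.657) -> (11.343,-6.343) [heading=270, move]
  FD 4: (11.343,-6.343) -> (11.343,-10.343) [heading=270, move]
  FD 4: (11.343,-10.343) -> (11.343,-14.343) [heading=270, move]
  REPEAT 2 [
    -- iteration 1/2 --
    BK 8: (11.343,-14.343) -> (11.343,-6.343) [heading=270, move]
    RT 45: heading 270 -> 225
    PU: pen up
    -- iteration 2/2 --
    BK 8: (11.343,-6.343) -> (17,-0.686) [heading=225, move]
    RT 45: heading 225 -> 180
    PU: pen up
  ]
]
FD 17: (17,-0.686) -> (0,-0.686) [heading=180, move]
Final: pos=(0,-0.686), heading=180, 5 segment(s) drawn

Segment lengths:
  seg 1: (0,0) -> (5,0), length = 5
  seg 2: (5,0) -> (17,0), length = 12
  seg 3: (17,0) -> (21,0), length = 4
  seg 4: (21,0) -> (25,0), length = 4
  seg 5: (25,0) -> (17,0), length = 8
Total = 33

Answer: 33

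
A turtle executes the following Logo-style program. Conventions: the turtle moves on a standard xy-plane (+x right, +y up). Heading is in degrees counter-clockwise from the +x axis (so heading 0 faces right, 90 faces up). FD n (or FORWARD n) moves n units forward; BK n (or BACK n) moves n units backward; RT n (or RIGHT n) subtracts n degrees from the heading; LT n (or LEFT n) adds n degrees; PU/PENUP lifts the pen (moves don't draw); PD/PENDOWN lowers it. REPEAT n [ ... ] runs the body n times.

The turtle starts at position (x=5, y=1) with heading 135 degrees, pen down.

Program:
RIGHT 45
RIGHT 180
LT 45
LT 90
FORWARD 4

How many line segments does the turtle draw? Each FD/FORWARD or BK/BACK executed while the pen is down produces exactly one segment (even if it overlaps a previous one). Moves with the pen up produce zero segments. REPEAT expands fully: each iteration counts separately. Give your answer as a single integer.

Executing turtle program step by step:
Start: pos=(5,1), heading=135, pen down
RT 45: heading 135 -> 90
RT 180: heading 90 -> 270
LT 45: heading 270 -> 315
LT 90: heading 315 -> 45
FD 4: (5,1) -> (7.828,3.828) [heading=45, draw]
Final: pos=(7.828,3.828), heading=45, 1 segment(s) drawn
Segments drawn: 1

Answer: 1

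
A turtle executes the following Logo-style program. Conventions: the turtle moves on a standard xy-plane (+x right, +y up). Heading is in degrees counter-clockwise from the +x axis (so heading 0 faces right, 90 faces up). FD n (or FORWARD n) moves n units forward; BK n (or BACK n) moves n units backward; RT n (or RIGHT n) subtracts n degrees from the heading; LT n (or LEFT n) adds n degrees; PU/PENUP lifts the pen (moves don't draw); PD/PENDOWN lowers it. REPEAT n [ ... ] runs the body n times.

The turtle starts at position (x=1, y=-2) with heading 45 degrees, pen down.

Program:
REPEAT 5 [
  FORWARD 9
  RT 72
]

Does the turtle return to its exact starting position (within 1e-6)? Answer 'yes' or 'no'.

Answer: yes

Derivation:
Executing turtle program step by step:
Start: pos=(1,-2), heading=45, pen down
REPEAT 5 [
  -- iteration 1/5 --
  FD 9: (1,-2) -> (7.364,4.364) [heading=45, draw]
  RT 72: heading 45 -> 333
  -- iteration 2/5 --
  FD 9: (7.364,4.364) -> (15.383,0.278) [heading=333, draw]
  RT 72: heading 333 -> 261
  -- iteration 3/5 --
  FD 9: (15.383,0.278) -> (13.975,-8.611) [heading=261, draw]
  RT 72: heading 261 -> 189
  -- iteration 4/5 --
  FD 9: (13.975,-8.611) -> (5.086,-10.019) [heading=189, draw]
  RT 72: heading 189 -> 117
  -- iteration 5/5 --
  FD 9: (5.086,-10.019) -> (1,-2) [heading=117, draw]
  RT 72: heading 117 -> 45
]
Final: pos=(1,-2), heading=45, 5 segment(s) drawn

Start position: (1, -2)
Final position: (1, -2)
Distance = 0; < 1e-6 -> CLOSED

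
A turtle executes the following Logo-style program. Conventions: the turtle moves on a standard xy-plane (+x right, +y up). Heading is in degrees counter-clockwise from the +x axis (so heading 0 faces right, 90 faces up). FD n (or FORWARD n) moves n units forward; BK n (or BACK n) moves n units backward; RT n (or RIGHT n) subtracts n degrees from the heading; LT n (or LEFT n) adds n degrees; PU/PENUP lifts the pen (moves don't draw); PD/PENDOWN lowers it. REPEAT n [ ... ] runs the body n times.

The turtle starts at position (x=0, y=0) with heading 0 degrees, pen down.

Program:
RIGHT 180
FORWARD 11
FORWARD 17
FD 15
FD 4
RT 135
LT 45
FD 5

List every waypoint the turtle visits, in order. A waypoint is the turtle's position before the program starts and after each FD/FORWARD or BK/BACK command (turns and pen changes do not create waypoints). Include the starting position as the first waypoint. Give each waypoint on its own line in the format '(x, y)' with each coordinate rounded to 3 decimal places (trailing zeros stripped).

Executing turtle program step by step:
Start: pos=(0,0), heading=0, pen down
RT 180: heading 0 -> 180
FD 11: (0,0) -> (-11,0) [heading=180, draw]
FD 17: (-11,0) -> (-28,0) [heading=180, draw]
FD 15: (-28,0) -> (-43,0) [heading=180, draw]
FD 4: (-43,0) -> (-47,0) [heading=180, draw]
RT 135: heading 180 -> 45
LT 45: heading 45 -> 90
FD 5: (-47,0) -> (-47,5) [heading=90, draw]
Final: pos=(-47,5), heading=90, 5 segment(s) drawn
Waypoints (6 total):
(0, 0)
(-11, 0)
(-28, 0)
(-43, 0)
(-47, 0)
(-47, 5)

Answer: (0, 0)
(-11, 0)
(-28, 0)
(-43, 0)
(-47, 0)
(-47, 5)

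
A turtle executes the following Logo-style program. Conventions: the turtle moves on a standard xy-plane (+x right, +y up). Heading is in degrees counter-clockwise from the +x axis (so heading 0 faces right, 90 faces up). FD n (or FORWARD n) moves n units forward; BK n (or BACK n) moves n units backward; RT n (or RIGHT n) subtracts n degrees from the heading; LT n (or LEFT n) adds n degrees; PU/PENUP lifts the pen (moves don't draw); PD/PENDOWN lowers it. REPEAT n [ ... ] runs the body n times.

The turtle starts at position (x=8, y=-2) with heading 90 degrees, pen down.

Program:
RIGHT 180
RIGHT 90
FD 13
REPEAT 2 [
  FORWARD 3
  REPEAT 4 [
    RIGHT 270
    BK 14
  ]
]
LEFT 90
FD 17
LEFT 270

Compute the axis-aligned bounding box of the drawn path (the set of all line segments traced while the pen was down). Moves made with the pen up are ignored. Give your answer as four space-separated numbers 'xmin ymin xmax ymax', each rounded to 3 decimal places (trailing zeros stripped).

Answer: -25 -19 8 12

Derivation:
Executing turtle program step by step:
Start: pos=(8,-2), heading=90, pen down
RT 180: heading 90 -> 270
RT 90: heading 270 -> 180
FD 13: (8,-2) -> (-5,-2) [heading=180, draw]
REPEAT 2 [
  -- iteration 1/2 --
  FD 3: (-5,-2) -> (-8,-2) [heading=180, draw]
  REPEAT 4 [
    -- iteration 1/4 --
    RT 270: heading 180 -> 270
    BK 14: (-8,-2) -> (-8,12) [heading=270, draw]
    -- iteration 2/4 --
    RT 270: heading 270 -> 0
    BK 14: (-8,12) -> (-22,12) [heading=0, draw]
    -- iteration 3/4 --
    RT 270: heading 0 -> 90
    BK 14: (-22,12) -> (-22,-2) [heading=90, draw]
    -- iteration 4/4 --
    RT 270: heading 90 -> 180
    BK 14: (-22,-2) -> (-8,-2) [heading=180, draw]
  ]
  -- iteration 2/2 --
  FD 3: (-8,-2) -> (-11,-2) [heading=180, draw]
  REPEAT 4 [
    -- iteration 1/4 --
    RT 270: heading 180 -> 270
    BK 14: (-11,-2) -> (-11,12) [heading=270, draw]
    -- iteration 2/4 --
    RT 270: heading 270 -> 0
    BK 14: (-11,12) -> (-25,12) [heading=0, draw]
    -- iteration 3/4 --
    RT 270: heading 0 -> 90
    BK 14: (-25,12) -> (-25,-2) [heading=90, draw]
    -- iteration 4/4 --
    RT 270: heading 90 -> 180
    BK 14: (-25,-2) -> (-11,-2) [heading=180, draw]
  ]
]
LT 90: heading 180 -> 270
FD 17: (-11,-2) -> (-11,-19) [heading=270, draw]
LT 270: heading 270 -> 180
Final: pos=(-11,-19), heading=180, 12 segment(s) drawn

Segment endpoints: x in {-25, -25, -22, -22, -11, -11, -11, -11, -8, -8, -8, -5, 8}, y in {-19, -2, -2, -2, -2, -2, -2, -2, -2, 12, 12, 12, 12}
xmin=-25, ymin=-19, xmax=8, ymax=12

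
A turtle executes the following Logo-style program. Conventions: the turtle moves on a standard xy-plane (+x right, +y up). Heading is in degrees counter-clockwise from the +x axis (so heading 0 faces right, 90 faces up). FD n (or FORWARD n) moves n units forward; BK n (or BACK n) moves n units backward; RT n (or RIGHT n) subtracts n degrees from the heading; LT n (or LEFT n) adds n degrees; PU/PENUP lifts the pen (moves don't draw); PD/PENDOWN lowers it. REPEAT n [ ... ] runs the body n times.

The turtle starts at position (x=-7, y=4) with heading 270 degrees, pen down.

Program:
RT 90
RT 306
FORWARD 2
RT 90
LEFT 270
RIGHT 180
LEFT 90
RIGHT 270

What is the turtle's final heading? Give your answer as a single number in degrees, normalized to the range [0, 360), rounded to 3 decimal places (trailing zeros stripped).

Executing turtle program step by step:
Start: pos=(-7,4), heading=270, pen down
RT 90: heading 270 -> 180
RT 306: heading 180 -> 234
FD 2: (-7,4) -> (-8.176,2.382) [heading=234, draw]
RT 90: heading 234 -> 144
LT 270: heading 144 -> 54
RT 180: heading 54 -> 234
LT 90: heading 234 -> 324
RT 270: heading 324 -> 54
Final: pos=(-8.176,2.382), heading=54, 1 segment(s) drawn

Answer: 54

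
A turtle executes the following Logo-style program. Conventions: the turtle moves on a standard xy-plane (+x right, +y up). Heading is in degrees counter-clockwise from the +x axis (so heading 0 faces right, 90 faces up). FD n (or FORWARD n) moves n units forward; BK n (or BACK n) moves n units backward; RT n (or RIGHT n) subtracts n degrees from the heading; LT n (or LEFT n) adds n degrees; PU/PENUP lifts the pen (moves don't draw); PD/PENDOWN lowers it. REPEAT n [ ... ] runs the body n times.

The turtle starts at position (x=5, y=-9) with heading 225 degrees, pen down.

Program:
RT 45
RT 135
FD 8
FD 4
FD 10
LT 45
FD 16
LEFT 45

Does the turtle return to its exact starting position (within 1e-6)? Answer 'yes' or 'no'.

Executing turtle program step by step:
Start: pos=(5,-9), heading=225, pen down
RT 45: heading 225 -> 180
RT 135: heading 180 -> 45
FD 8: (5,-9) -> (10.657,-3.343) [heading=45, draw]
FD 4: (10.657,-3.343) -> (13.485,-0.515) [heading=45, draw]
FD 10: (13.485,-0.515) -> (20.556,6.556) [heading=45, draw]
LT 45: heading 45 -> 90
FD 16: (20.556,6.556) -> (20.556,22.556) [heading=90, draw]
LT 45: heading 90 -> 135
Final: pos=(20.556,22.556), heading=135, 4 segment(s) drawn

Start position: (5, -9)
Final position: (20.556, 22.556)
Distance = 35.182; >= 1e-6 -> NOT closed

Answer: no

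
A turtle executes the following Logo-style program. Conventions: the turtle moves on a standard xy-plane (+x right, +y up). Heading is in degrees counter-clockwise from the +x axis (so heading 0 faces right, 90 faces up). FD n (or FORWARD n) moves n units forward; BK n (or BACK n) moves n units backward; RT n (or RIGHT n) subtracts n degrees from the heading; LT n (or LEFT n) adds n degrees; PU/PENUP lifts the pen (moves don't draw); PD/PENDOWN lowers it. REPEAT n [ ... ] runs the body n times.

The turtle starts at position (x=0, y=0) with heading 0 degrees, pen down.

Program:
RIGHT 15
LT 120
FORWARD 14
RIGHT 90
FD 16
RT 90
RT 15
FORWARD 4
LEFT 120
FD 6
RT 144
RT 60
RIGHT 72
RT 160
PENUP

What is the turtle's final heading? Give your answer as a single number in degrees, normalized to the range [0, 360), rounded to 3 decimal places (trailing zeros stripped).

Answer: 314

Derivation:
Executing turtle program step by step:
Start: pos=(0,0), heading=0, pen down
RT 15: heading 0 -> 345
LT 120: heading 345 -> 105
FD 14: (0,0) -> (-3.623,13.523) [heading=105, draw]
RT 90: heading 105 -> 15
FD 16: (-3.623,13.523) -> (11.831,17.664) [heading=15, draw]
RT 90: heading 15 -> 285
RT 15: heading 285 -> 270
FD 4: (11.831,17.664) -> (11.831,13.664) [heading=270, draw]
LT 120: heading 270 -> 30
FD 6: (11.831,13.664) -> (17.027,16.664) [heading=30, draw]
RT 144: heading 30 -> 246
RT 60: heading 246 -> 186
RT 72: heading 186 -> 114
RT 160: heading 114 -> 314
PU: pen up
Final: pos=(17.027,16.664), heading=314, 4 segment(s) drawn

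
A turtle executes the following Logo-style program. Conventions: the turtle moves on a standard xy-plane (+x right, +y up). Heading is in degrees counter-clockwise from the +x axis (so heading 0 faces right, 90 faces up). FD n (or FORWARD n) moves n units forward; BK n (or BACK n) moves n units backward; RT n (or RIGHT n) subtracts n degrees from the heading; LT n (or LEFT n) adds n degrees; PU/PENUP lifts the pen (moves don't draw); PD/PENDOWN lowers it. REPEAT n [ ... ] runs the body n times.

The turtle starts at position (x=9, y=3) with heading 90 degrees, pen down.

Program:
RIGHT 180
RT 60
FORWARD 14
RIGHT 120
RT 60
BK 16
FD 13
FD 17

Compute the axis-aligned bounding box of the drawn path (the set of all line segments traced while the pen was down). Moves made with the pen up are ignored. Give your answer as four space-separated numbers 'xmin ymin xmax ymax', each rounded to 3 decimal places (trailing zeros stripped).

Answer: -16.981 -12 9 3

Derivation:
Executing turtle program step by step:
Start: pos=(9,3), heading=90, pen down
RT 180: heading 90 -> 270
RT 60: heading 270 -> 210
FD 14: (9,3) -> (-3.124,-4) [heading=210, draw]
RT 120: heading 210 -> 90
RT 60: heading 90 -> 30
BK 16: (-3.124,-4) -> (-16.981,-12) [heading=30, draw]
FD 13: (-16.981,-12) -> (-5.722,-5.5) [heading=30, draw]
FD 17: (-5.722,-5.5) -> (9,3) [heading=30, draw]
Final: pos=(9,3), heading=30, 4 segment(s) drawn

Segment endpoints: x in {-16.981, -5.722, -3.124, 9, 9}, y in {-12, -5.5, -4, 3, 3}
xmin=-16.981, ymin=-12, xmax=9, ymax=3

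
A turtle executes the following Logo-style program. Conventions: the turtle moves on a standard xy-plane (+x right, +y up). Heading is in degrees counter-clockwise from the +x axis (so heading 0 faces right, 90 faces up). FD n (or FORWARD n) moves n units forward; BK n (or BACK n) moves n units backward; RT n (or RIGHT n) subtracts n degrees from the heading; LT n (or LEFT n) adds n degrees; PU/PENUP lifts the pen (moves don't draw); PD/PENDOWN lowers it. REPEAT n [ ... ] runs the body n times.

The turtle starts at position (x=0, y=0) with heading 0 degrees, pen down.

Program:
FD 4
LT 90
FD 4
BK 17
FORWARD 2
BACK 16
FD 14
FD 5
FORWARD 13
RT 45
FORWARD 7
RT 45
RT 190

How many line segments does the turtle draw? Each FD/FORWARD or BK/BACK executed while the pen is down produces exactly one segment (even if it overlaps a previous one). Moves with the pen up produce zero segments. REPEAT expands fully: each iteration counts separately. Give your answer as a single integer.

Executing turtle program step by step:
Start: pos=(0,0), heading=0, pen down
FD 4: (0,0) -> (4,0) [heading=0, draw]
LT 90: heading 0 -> 90
FD 4: (4,0) -> (4,4) [heading=90, draw]
BK 17: (4,4) -> (4,-13) [heading=90, draw]
FD 2: (4,-13) -> (4,-11) [heading=90, draw]
BK 16: (4,-11) -> (4,-27) [heading=90, draw]
FD 14: (4,-27) -> (4,-13) [heading=90, draw]
FD 5: (4,-13) -> (4,-8) [heading=90, draw]
FD 13: (4,-8) -> (4,5) [heading=90, draw]
RT 45: heading 90 -> 45
FD 7: (4,5) -> (8.95,9.95) [heading=45, draw]
RT 45: heading 45 -> 0
RT 190: heading 0 -> 170
Final: pos=(8.95,9.95), heading=170, 9 segment(s) drawn
Segments drawn: 9

Answer: 9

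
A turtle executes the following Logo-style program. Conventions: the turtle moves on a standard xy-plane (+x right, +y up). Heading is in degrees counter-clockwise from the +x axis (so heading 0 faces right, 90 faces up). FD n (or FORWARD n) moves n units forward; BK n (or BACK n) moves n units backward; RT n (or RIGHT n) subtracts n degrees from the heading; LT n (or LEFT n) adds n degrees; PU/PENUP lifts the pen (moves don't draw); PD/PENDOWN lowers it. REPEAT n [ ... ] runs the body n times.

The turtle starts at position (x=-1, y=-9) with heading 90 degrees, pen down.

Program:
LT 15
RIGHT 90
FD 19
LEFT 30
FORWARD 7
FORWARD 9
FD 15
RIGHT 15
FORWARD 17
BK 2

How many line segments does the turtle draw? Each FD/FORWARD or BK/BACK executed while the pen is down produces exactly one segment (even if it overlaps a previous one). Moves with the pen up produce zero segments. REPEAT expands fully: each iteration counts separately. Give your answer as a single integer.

Executing turtle program step by step:
Start: pos=(-1,-9), heading=90, pen down
LT 15: heading 90 -> 105
RT 90: heading 105 -> 15
FD 19: (-1,-9) -> (17.353,-4.082) [heading=15, draw]
LT 30: heading 15 -> 45
FD 7: (17.353,-4.082) -> (22.302,0.867) [heading=45, draw]
FD 9: (22.302,0.867) -> (28.666,7.231) [heading=45, draw]
FD 15: (28.666,7.231) -> (39.273,17.838) [heading=45, draw]
RT 15: heading 45 -> 30
FD 17: (39.273,17.838) -> (53.995,26.338) [heading=30, draw]
BK 2: (53.995,26.338) -> (52.263,25.338) [heading=30, draw]
Final: pos=(52.263,25.338), heading=30, 6 segment(s) drawn
Segments drawn: 6

Answer: 6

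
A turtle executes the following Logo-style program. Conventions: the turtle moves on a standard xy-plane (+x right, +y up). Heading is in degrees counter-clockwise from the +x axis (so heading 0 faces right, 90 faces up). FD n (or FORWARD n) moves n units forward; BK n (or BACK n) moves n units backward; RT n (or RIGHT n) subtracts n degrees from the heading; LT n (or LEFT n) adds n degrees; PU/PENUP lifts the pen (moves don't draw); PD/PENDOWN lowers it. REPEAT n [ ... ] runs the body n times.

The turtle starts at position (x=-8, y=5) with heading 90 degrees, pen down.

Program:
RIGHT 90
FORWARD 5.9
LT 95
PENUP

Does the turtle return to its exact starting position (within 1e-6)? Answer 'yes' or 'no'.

Answer: no

Derivation:
Executing turtle program step by step:
Start: pos=(-8,5), heading=90, pen down
RT 90: heading 90 -> 0
FD 5.9: (-8,5) -> (-2.1,5) [heading=0, draw]
LT 95: heading 0 -> 95
PU: pen up
Final: pos=(-2.1,5), heading=95, 1 segment(s) drawn

Start position: (-8, 5)
Final position: (-2.1, 5)
Distance = 5.9; >= 1e-6 -> NOT closed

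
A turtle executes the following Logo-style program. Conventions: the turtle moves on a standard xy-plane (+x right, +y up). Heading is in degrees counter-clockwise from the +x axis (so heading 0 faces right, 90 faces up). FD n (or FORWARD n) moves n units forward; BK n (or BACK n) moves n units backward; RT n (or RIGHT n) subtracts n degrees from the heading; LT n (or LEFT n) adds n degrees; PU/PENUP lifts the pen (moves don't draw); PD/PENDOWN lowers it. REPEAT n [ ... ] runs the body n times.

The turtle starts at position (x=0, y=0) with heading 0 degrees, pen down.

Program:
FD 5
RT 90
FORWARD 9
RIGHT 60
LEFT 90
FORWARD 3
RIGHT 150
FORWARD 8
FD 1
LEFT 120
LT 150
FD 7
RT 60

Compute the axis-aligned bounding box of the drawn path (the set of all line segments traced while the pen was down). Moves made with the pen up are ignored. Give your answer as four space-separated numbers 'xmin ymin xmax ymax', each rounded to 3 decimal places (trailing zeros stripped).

Executing turtle program step by step:
Start: pos=(0,0), heading=0, pen down
FD 5: (0,0) -> (5,0) [heading=0, draw]
RT 90: heading 0 -> 270
FD 9: (5,0) -> (5,-9) [heading=270, draw]
RT 60: heading 270 -> 210
LT 90: heading 210 -> 300
FD 3: (5,-9) -> (6.5,-11.598) [heading=300, draw]
RT 150: heading 300 -> 150
FD 8: (6.5,-11.598) -> (-0.428,-7.598) [heading=150, draw]
FD 1: (-0.428,-7.598) -> (-1.294,-7.098) [heading=150, draw]
LT 120: heading 150 -> 270
LT 150: heading 270 -> 60
FD 7: (-1.294,-7.098) -> (2.206,-1.036) [heading=60, draw]
RT 60: heading 60 -> 0
Final: pos=(2.206,-1.036), heading=0, 6 segment(s) drawn

Segment endpoints: x in {-1.294, -0.428, 0, 2.206, 5, 5, 6.5}, y in {-11.598, -9, -7.598, -7.098, -1.036, 0}
xmin=-1.294, ymin=-11.598, xmax=6.5, ymax=0

Answer: -1.294 -11.598 6.5 0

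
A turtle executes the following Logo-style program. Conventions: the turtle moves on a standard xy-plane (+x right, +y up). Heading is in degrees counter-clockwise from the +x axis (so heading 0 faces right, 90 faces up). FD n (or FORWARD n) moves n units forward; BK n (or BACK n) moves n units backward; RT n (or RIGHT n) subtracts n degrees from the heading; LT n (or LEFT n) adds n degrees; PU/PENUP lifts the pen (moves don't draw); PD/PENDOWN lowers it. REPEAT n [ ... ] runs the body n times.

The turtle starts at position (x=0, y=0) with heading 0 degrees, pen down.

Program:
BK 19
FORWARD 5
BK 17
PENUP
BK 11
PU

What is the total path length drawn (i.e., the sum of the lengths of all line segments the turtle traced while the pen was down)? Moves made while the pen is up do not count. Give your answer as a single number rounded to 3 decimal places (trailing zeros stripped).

Executing turtle program step by step:
Start: pos=(0,0), heading=0, pen down
BK 19: (0,0) -> (-19,0) [heading=0, draw]
FD 5: (-19,0) -> (-14,0) [heading=0, draw]
BK 17: (-14,0) -> (-31,0) [heading=0, draw]
PU: pen up
BK 11: (-31,0) -> (-42,0) [heading=0, move]
PU: pen up
Final: pos=(-42,0), heading=0, 3 segment(s) drawn

Segment lengths:
  seg 1: (0,0) -> (-19,0), length = 19
  seg 2: (-19,0) -> (-14,0), length = 5
  seg 3: (-14,0) -> (-31,0), length = 17
Total = 41

Answer: 41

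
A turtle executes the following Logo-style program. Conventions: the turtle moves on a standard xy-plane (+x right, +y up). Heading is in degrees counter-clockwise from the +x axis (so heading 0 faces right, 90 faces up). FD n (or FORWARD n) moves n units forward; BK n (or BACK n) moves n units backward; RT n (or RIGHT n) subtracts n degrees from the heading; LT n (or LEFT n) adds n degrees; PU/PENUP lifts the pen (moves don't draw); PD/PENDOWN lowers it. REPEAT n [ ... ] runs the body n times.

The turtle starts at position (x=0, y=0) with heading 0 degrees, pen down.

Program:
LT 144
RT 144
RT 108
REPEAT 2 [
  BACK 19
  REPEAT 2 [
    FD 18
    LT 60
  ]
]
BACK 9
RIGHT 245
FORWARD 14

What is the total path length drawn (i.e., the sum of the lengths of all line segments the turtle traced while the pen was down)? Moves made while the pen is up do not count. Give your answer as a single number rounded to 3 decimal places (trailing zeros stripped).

Answer: 133

Derivation:
Executing turtle program step by step:
Start: pos=(0,0), heading=0, pen down
LT 144: heading 0 -> 144
RT 144: heading 144 -> 0
RT 108: heading 0 -> 252
REPEAT 2 [
  -- iteration 1/2 --
  BK 19: (0,0) -> (5.871,18.07) [heading=252, draw]
  REPEAT 2 [
    -- iteration 1/2 --
    FD 18: (5.871,18.07) -> (0.309,0.951) [heading=252, draw]
    LT 60: heading 252 -> 312
    -- iteration 2/2 --
    FD 18: (0.309,0.951) -> (12.353,-12.426) [heading=312, draw]
    LT 60: heading 312 -> 12
  ]
  -- iteration 2/2 --
  BK 19: (12.353,-12.426) -> (-6.231,-16.376) [heading=12, draw]
  REPEAT 2 [
    -- iteration 1/2 --
    FD 18: (-6.231,-16.376) -> (11.375,-12.633) [heading=12, draw]
    LT 60: heading 12 -> 72
    -- iteration 2/2 --
    FD 18: (11.375,-12.633) -> (16.938,4.486) [heading=72, draw]
    LT 60: heading 72 -> 132
  ]
]
BK 9: (16.938,4.486) -> (22.96,-2.203) [heading=132, draw]
RT 245: heading 132 -> 247
FD 14: (22.96,-2.203) -> (17.489,-15.09) [heading=247, draw]
Final: pos=(17.489,-15.09), heading=247, 8 segment(s) drawn

Segment lengths:
  seg 1: (0,0) -> (5.871,18.07), length = 19
  seg 2: (5.871,18.07) -> (0.309,0.951), length = 18
  seg 3: (0.309,0.951) -> (12.353,-12.426), length = 18
  seg 4: (12.353,-12.426) -> (-6.231,-16.376), length = 19
  seg 5: (-6.231,-16.376) -> (11.375,-12.633), length = 18
  seg 6: (11.375,-12.633) -> (16.938,4.486), length = 18
  seg 7: (16.938,4.486) -> (22.96,-2.203), length = 9
  seg 8: (22.96,-2.203) -> (17.489,-15.09), length = 14
Total = 133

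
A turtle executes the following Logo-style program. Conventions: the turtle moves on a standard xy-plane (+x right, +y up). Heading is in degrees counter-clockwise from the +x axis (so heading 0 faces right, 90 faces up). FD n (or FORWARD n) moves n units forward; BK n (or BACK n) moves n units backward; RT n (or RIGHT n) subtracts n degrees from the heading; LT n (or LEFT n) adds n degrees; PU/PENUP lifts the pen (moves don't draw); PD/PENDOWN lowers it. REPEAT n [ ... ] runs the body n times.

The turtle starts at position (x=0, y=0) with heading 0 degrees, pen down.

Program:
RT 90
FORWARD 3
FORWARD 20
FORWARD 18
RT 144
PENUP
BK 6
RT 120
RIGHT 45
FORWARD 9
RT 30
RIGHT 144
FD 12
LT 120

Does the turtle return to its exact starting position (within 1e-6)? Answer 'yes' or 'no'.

Answer: no

Derivation:
Executing turtle program step by step:
Start: pos=(0,0), heading=0, pen down
RT 90: heading 0 -> 270
FD 3: (0,0) -> (0,-3) [heading=270, draw]
FD 20: (0,-3) -> (0,-23) [heading=270, draw]
FD 18: (0,-23) -> (0,-41) [heading=270, draw]
RT 144: heading 270 -> 126
PU: pen up
BK 6: (0,-41) -> (3.527,-45.854) [heading=126, move]
RT 120: heading 126 -> 6
RT 45: heading 6 -> 321
FD 9: (3.527,-45.854) -> (10.521,-51.518) [heading=321, move]
RT 30: heading 321 -> 291
RT 144: heading 291 -> 147
FD 12: (10.521,-51.518) -> (0.457,-44.982) [heading=147, move]
LT 120: heading 147 -> 267
Final: pos=(0.457,-44.982), heading=267, 3 segment(s) drawn

Start position: (0, 0)
Final position: (0.457, -44.982)
Distance = 44.985; >= 1e-6 -> NOT closed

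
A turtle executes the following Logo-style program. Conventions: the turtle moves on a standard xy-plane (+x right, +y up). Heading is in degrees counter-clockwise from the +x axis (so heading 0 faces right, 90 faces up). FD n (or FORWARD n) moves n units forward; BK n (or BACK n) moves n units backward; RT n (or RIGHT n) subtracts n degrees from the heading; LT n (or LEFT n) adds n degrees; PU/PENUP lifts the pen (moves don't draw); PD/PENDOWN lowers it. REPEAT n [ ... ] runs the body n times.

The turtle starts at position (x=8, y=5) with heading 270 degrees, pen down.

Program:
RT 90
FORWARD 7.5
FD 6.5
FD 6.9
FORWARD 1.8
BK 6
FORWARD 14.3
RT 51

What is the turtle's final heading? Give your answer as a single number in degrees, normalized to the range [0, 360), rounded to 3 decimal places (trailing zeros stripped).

Executing turtle program step by step:
Start: pos=(8,5), heading=270, pen down
RT 90: heading 270 -> 180
FD 7.5: (8,5) -> (0.5,5) [heading=180, draw]
FD 6.5: (0.5,5) -> (-6,5) [heading=180, draw]
FD 6.9: (-6,5) -> (-12.9,5) [heading=180, draw]
FD 1.8: (-12.9,5) -> (-14.7,5) [heading=180, draw]
BK 6: (-14.7,5) -> (-8.7,5) [heading=180, draw]
FD 14.3: (-8.7,5) -> (-23,5) [heading=180, draw]
RT 51: heading 180 -> 129
Final: pos=(-23,5), heading=129, 6 segment(s) drawn

Answer: 129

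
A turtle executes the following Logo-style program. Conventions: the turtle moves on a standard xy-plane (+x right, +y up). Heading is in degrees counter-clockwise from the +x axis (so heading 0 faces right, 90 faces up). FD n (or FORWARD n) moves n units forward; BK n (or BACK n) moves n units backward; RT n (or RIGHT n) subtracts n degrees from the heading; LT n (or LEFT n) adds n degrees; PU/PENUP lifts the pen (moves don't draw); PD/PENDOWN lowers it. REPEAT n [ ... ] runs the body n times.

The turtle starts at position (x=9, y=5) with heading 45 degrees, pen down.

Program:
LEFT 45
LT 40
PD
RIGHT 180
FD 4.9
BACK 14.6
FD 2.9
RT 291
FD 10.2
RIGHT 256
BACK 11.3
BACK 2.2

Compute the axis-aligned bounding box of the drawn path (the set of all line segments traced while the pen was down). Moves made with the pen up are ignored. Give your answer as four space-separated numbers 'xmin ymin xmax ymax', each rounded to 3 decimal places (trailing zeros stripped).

Executing turtle program step by step:
Start: pos=(9,5), heading=45, pen down
LT 45: heading 45 -> 90
LT 40: heading 90 -> 130
PD: pen down
RT 180: heading 130 -> 310
FD 4.9: (9,5) -> (12.15,1.246) [heading=310, draw]
BK 14.6: (12.15,1.246) -> (2.765,12.431) [heading=310, draw]
FD 2.9: (2.765,12.431) -> (4.629,10.209) [heading=310, draw]
RT 291: heading 310 -> 19
FD 10.2: (4.629,10.209) -> (14.273,13.53) [heading=19, draw]
RT 256: heading 19 -> 123
BK 11.3: (14.273,13.53) -> (20.428,4.053) [heading=123, draw]
BK 2.2: (20.428,4.053) -> (21.626,2.208) [heading=123, draw]
Final: pos=(21.626,2.208), heading=123, 6 segment(s) drawn

Segment endpoints: x in {2.765, 4.629, 9, 12.15, 14.273, 20.428, 21.626}, y in {1.246, 2.208, 4.053, 5, 10.209, 12.431, 13.53}
xmin=2.765, ymin=1.246, xmax=21.626, ymax=13.53

Answer: 2.765 1.246 21.626 13.53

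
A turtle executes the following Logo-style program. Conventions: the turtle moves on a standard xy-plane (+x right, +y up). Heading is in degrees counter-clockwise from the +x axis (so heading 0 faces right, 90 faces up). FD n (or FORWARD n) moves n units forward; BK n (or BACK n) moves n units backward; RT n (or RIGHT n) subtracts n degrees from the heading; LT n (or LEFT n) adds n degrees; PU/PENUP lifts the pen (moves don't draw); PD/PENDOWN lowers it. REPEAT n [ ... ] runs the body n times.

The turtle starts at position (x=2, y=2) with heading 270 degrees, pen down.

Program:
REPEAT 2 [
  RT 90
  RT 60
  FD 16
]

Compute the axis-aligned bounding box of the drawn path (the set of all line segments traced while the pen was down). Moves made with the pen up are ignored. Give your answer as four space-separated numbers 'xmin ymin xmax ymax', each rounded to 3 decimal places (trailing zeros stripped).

Executing turtle program step by step:
Start: pos=(2,2), heading=270, pen down
REPEAT 2 [
  -- iteration 1/2 --
  RT 90: heading 270 -> 180
  RT 60: heading 180 -> 120
  FD 16: (2,2) -> (-6,15.856) [heading=120, draw]
  -- iteration 2/2 --
  RT 90: heading 120 -> 30
  RT 60: heading 30 -> 330
  FD 16: (-6,15.856) -> (7.856,7.856) [heading=330, draw]
]
Final: pos=(7.856,7.856), heading=330, 2 segment(s) drawn

Segment endpoints: x in {-6, 2, 7.856}, y in {2, 7.856, 15.856}
xmin=-6, ymin=2, xmax=7.856, ymax=15.856

Answer: -6 2 7.856 15.856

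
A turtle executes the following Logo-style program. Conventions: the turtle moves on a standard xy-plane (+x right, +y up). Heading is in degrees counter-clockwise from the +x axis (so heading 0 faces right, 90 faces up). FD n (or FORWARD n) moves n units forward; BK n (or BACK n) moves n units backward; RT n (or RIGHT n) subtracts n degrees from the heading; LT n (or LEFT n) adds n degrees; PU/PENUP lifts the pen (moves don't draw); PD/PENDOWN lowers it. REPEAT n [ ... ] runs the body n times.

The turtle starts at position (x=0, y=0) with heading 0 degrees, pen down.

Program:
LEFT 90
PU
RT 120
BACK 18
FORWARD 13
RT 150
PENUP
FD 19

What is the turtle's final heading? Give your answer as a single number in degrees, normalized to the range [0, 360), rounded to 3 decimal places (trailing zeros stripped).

Answer: 180

Derivation:
Executing turtle program step by step:
Start: pos=(0,0), heading=0, pen down
LT 90: heading 0 -> 90
PU: pen up
RT 120: heading 90 -> 330
BK 18: (0,0) -> (-15.588,9) [heading=330, move]
FD 13: (-15.588,9) -> (-4.33,2.5) [heading=330, move]
RT 150: heading 330 -> 180
PU: pen up
FD 19: (-4.33,2.5) -> (-23.33,2.5) [heading=180, move]
Final: pos=(-23.33,2.5), heading=180, 0 segment(s) drawn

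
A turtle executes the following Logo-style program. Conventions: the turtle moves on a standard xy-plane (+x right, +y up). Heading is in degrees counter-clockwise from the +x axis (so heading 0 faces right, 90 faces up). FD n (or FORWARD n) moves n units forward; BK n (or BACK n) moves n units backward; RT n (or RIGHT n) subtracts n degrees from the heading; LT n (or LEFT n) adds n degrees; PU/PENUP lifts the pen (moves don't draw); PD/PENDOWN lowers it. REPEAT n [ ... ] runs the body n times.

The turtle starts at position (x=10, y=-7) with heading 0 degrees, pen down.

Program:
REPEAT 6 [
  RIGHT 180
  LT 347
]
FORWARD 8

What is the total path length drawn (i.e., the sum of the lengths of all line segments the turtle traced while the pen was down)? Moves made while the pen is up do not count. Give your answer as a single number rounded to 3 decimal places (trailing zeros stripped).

Executing turtle program step by step:
Start: pos=(10,-7), heading=0, pen down
REPEAT 6 [
  -- iteration 1/6 --
  RT 180: heading 0 -> 180
  LT 347: heading 180 -> 167
  -- iteration 2/6 --
  RT 180: heading 167 -> 347
  LT 347: heading 347 -> 334
  -- iteration 3/6 --
  RT 180: heading 334 -> 154
  LT 347: heading 154 -> 141
  -- iteration 4/6 --
  RT 180: heading 141 -> 321
  LT 347: heading 321 -> 308
  -- iteration 5/6 --
  RT 180: heading 308 -> 128
  LT 347: heading 128 -> 115
  -- iteration 6/6 --
  RT 180: heading 115 -> 295
  LT 347: heading 295 -> 282
]
FD 8: (10,-7) -> (11.663,-14.825) [heading=282, draw]
Final: pos=(11.663,-14.825), heading=282, 1 segment(s) drawn

Segment lengths:
  seg 1: (10,-7) -> (11.663,-14.825), length = 8
Total = 8

Answer: 8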